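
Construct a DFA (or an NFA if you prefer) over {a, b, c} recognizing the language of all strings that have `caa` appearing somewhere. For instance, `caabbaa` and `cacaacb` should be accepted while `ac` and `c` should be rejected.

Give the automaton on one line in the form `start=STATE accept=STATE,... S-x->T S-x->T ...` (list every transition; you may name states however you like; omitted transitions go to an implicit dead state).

Track how much of `caa` has been matched so far: state q0 is no progress, q3 is the absorbing accept state reached once `caa` has occurred. Intermediate states record partial matches; on a mismatch, fall back to the longest reusable overlap.
With 4 states:
        a   b   c  
>  q0   q0  q0  q1 
   q1   q2  q0  q1 
   q2   q3  q0  q1 
 * q3   q3  q3  q3 
(> = start, * = accepting)

start=q0 accept=q3 q0-a->q0 q0-b->q0 q0-c->q1 q1-a->q2 q1-b->q0 q1-c->q1 q2-a->q3 q2-b->q0 q2-c->q1 q3-a->q3 q3-b->q3 q3-c->q3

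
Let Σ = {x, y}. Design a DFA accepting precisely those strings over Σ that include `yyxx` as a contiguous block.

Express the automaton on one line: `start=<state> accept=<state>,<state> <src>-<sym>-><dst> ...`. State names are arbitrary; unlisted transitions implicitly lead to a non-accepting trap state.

start=q0 accept=q4 q0-x->q0 q0-y->q1 q1-x->q0 q1-y->q2 q2-x->q3 q2-y->q2 q3-x->q4 q3-y->q1 q4-x->q4 q4-y->q4

States q0..q3 record the length of the longest prefix of `yyxx` that matches the current input suffix. Reaching q4 means `yyxx` has been seen, and we stay there forever. Accept from q4.
        x   y  
>  q0   q0  q1 
   q1   q0  q2 
   q2   q3  q2 
   q3   q4  q1 
 * q4   q4  q4 
(> = start, * = accepting)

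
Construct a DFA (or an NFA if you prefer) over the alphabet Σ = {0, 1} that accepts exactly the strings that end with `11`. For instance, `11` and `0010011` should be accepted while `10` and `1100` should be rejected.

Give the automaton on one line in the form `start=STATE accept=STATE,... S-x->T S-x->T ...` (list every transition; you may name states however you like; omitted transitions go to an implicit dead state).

Remember how much of `11` the current input suffix matches. State q0 means no match yet; q1 means the last symbol is `1`; q2 means the last 2 symbols are `11`. Only q2 accepts. On a mismatch, fall back to the longest proper suffix that is still a prefix of `11`.
        0   1  
>  q0   q0  q1 
   q1   q0  q2 
 * q2   q0  q2 
(> = start, * = accepting)

start=q0 accept=q2 q0-0->q0 q0-1->q1 q1-0->q0 q1-1->q2 q2-0->q0 q2-1->q2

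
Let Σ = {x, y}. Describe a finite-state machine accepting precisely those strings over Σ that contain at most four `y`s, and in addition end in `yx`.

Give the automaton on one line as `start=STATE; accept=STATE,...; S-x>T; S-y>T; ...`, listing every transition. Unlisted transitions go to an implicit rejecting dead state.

Run two small machines in parallel and take their product. One (6 states) tracks the count of `y`s, saturating at 5; the other (3 states) tracks how much of the suffix `yx` has currently been matched. Each combined state is a pair, one component from each; accept when both components accept. After merging equivalent states the machine shrinks.
A 13-state machine:
          x    y  
>  q0     q0   q1 
   q1     q2   q3 
 * q2     q4   q3 
   q3     q5   q6 
   q4     q4   q3 
 * q5     q7   q6 
   q6     q8   q9 
   q7     q7   q6 
 * q8    q10   q9 
   q9    q11  q12 
   q10   q10   q9 
 * q11   q12  q12 
   q12   q12  q12 
(> = start, * = accepting)

start=q0; accept=q2,q5,q8,q11; q0-x>q0; q0-y>q1; q1-x>q2; q1-y>q3; q2-x>q4; q2-y>q3; q3-x>q5; q3-y>q6; q4-x>q4; q4-y>q3; q5-x>q7; q5-y>q6; q6-x>q8; q6-y>q9; q7-x>q7; q7-y>q6; q8-x>q10; q8-y>q9; q9-x>q11; q9-y>q12; q10-x>q10; q10-y>q9; q11-x>q12; q11-y>q12; q12-x>q12; q12-y>q12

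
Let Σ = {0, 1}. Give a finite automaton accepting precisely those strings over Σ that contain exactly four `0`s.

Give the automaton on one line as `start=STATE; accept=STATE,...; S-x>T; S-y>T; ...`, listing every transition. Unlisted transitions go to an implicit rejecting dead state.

Only the number of `0`s matters, and only up to 5. Make a chain S0 → S1 → S2 → S3 → S4 → S5 advanced by each `0` (with S5 absorbing); every other symbol self-loops. The accepting set is {S4}.
        0   1  
>  S0   S1  S0 
   S1   S2  S1 
   S2   S3  S2 
   S3   S4  S3 
 * S4   S5  S4 
   S5   S5  S5 
(> = start, * = accepting)

start=S0; accept=S4; S0-0>S1; S0-1>S0; S1-0>S2; S1-1>S1; S2-0>S3; S2-1>S2; S3-0>S4; S3-1>S3; S4-0>S5; S4-1>S4; S5-0>S5; S5-1>S5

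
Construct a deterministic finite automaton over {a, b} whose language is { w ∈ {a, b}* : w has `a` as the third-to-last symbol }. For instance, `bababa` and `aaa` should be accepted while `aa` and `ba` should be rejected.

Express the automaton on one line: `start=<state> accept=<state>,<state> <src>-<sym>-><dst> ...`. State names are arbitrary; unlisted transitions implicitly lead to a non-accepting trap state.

Because acceptance depends on a position counted from the end, the machine has to buffer the most recent 3 symbols. Make each state the string of the last up-to-3 symbols read; on input `x` shift the window left and append `x`. Accept when the buffered window has length 3 and begins with `a`.
15 states suffice.
          a    b  
>  q0     q1   q2 
   q1     q3   q4 
   q2     q5   q6 
   q3     q7   q8 
   q4     q9  q10 
   q5    q11  q12 
   q6    q13  q14 
 * q7     q7   q8 
 * q8     q9  q10 
 * q9    q11  q12 
 * q10   q13  q14 
   q11    q7   q8 
   q12    q9  q10 
   q13   q11  q12 
   q14   q13  q14 
(> = start, * = accepting)

start=q0 accept=q7,q8,q9,q10 q0-a->q1 q0-b->q2 q1-a->q3 q1-b->q4 q2-a->q5 q2-b->q6 q3-a->q7 q3-b->q8 q4-a->q9 q4-b->q10 q5-a->q11 q5-b->q12 q6-a->q13 q6-b->q14 q7-a->q7 q7-b->q8 q8-a->q9 q8-b->q10 q9-a->q11 q9-b->q12 q10-a->q13 q10-b->q14 q11-a->q7 q11-b->q8 q12-a->q9 q12-b->q10 q13-a->q11 q13-b->q12 q14-a->q13 q14-b->q14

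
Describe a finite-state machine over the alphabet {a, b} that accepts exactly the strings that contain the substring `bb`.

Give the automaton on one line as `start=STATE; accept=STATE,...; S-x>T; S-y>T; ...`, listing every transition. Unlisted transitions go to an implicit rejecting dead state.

Track how much of `bb` has been matched so far: state s0 is no progress, s2 is the absorbing accept state reached once `bb` has occurred. Intermediate states record partial matches; on a mismatch, fall back to the longest reusable overlap.
A 3-state machine:
        a   b  
>  s0   s0  s1 
   s1   s0  s2 
 * s2   s2  s2 
(> = start, * = accepting)

start=s0; accept=s2; s0-a>s0; s0-b>s1; s1-a>s0; s1-b>s2; s2-a>s2; s2-b>s2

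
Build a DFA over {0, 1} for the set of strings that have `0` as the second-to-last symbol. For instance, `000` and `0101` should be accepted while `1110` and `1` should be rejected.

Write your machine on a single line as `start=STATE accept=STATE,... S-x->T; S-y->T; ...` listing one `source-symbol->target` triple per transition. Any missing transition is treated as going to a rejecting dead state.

start=S0; accept=S3,S4; S0-0->S1; S0-1->S2; S1-0->S3; S1-1->S4; S2-0->S5; S2-1->S6; S3-0->S3; S3-1->S4; S4-0->S5; S4-1->S6; S5-0->S3; S5-1->S4; S6-0->S5; S6-1->S6

Because acceptance depends on a position counted from the end, the machine has to buffer the most recent 2 symbols. Make each state the string of the last up-to-2 symbols read; on input `x` shift the window left and append `x`. Accept when the buffered window has length 2 and begins with `0`.
7 states suffice.
        0   1  
>  S0   S1  S2 
   S1   S3  S4 
   S2   S5  S6 
 * S3   S3  S4 
 * S4   S5  S6 
   S5   S3  S4 
   S6   S5  S6 
(> = start, * = accepting)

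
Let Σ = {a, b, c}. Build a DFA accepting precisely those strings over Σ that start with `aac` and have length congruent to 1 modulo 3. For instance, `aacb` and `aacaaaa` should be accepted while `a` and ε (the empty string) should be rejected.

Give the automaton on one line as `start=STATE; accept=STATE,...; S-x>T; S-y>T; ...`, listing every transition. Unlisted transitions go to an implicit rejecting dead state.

Run two small machines in parallel and take their product. One (5 states) tracks whether the input so far still matches the prefix `aac`; the other (3 states) tracks the input length modulo 3. Each combined state is a pair, one component from each; accept when both components accept.
9 states suffice.
        a   b   c  
>  q0   q1  q2  q2 
   q1   q3  q4  q4 
   q2   q4  q4  q4 
   q3   q5  q5  q6 
   q4   q5  q5  q5 
   q5   q2  q2  q2 
   q6   q7  q7  q7 
 * q7   q8  q8  q8 
   q8   q6  q6  q6 
(> = start, * = accepting)

start=q0; accept=q7; q0-a>q1; q0-b>q2; q0-c>q2; q1-a>q3; q1-b>q4; q1-c>q4; q2-a>q4; q2-b>q4; q2-c>q4; q3-a>q5; q3-b>q5; q3-c>q6; q4-a>q5; q4-b>q5; q4-c>q5; q5-a>q2; q5-b>q2; q5-c>q2; q6-a>q7; q6-b>q7; q6-c>q7; q7-a>q8; q7-b>q8; q7-c>q8; q8-a>q6; q8-b>q6; q8-c>q6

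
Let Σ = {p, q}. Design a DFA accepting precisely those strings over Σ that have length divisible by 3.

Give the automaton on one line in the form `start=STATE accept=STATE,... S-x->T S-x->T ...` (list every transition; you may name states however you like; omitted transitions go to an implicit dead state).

Count input length modulo 3: every symbol advances one step around the cycle s0 → s1 → s2 → s0. Accept at s0.
3 states suffice.
        p   q  
>* s0   s1  s1 
   s1   s2  s2 
   s2   s0  s0 
(> = start, * = accepting)

start=s0 accept=s0 s0-p->s1 s0-q->s1 s1-p->s2 s1-q->s2 s2-p->s0 s2-q->s0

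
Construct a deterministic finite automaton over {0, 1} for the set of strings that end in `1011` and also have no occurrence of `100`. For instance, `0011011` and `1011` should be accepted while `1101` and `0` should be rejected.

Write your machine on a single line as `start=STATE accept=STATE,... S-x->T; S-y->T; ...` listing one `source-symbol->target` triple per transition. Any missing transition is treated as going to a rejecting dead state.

start=A; accept=F; A-0->A; A-1->B; B-0->C; B-1->B; C-0->D; C-1->E; D-0->D; D-1->D; E-0->C; E-1->F; F-0->C; F-1->B

Run two small machines in parallel and take their product. The first has 5 states tracking how much of the suffix `1011` has currently been matched; the second has 4 states tracking partial matches of the forbidden pattern `100`. A product state is a pair (one from each), accepting exactly when both do. After merging equivalent states the machine shrinks.
6 states suffice.
       0  1 
>  A   A  B 
   B   C  B 
   C   D  E 
   D   D  D 
   E   C  F 
 * F   C  B 
(> = start, * = accepting)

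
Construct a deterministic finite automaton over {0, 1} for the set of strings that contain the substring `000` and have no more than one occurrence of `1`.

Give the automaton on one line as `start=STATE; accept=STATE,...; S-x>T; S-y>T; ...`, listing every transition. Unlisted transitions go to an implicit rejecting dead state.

start=S0; accept=S6,S9; S0-0>S1; S0-1>S2; S1-0>S3; S1-1>S2; S2-0>S4; S2-1>S5; S3-0>S6; S3-1>S2; S4-0>S7; S4-1>S5; S5-0>S8; S5-1>S5; S6-0>S6; S6-1>S9; S7-0>S9; S7-1>S5; S8-0>S10; S8-1>S5; S9-0>S9; S9-1>S11; S10-0>S11; S10-1>S5; S11-0>S11; S11-1>S11

Run two small machines in parallel and take their product. The first has 4 states tracking whether and how much of `000` has been seen; the second has 3 states tracking the count of `1`s, saturating at 2. A product state is a pair (one from each), accepting exactly when both do.
With 12 states:
          0    1  
>  S0     S1   S2 
   S1     S3   S2 
   S2     S4   S5 
   S3     S6   S2 
   S4     S7   S5 
   S5     S8   S5 
 * S6     S6   S9 
   S7     S9   S5 
   S8    S10   S5 
 * S9     S9  S11 
   S10   S11   S5 
   S11   S11  S11 
(> = start, * = accepting)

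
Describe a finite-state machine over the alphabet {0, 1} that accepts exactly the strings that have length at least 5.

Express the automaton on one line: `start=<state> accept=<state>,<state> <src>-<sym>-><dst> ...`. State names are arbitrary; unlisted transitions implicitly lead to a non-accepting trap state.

We only need to distinguish lengths 0, 1, …, 5, and '>5'. Chain q0 → q1 → q2 → q3 → q4 → q5 → q6 on every symbol, with q6 looping. Accepting states: {q5, q6}.
With 7 states:
        0   1  
>  q0   q1  q1 
   q1   q2  q2 
   q2   q3  q3 
   q3   q4  q4 
   q4   q5  q5 
 * q5   q6  q6 
 * q6   q6  q6 
(> = start, * = accepting)

start=q0 accept=q5,q6 q0-0->q1 q0-1->q1 q1-0->q2 q1-1->q2 q2-0->q3 q2-1->q3 q3-0->q4 q3-1->q4 q4-0->q5 q4-1->q5 q5-0->q6 q5-1->q6 q6-0->q6 q6-1->q6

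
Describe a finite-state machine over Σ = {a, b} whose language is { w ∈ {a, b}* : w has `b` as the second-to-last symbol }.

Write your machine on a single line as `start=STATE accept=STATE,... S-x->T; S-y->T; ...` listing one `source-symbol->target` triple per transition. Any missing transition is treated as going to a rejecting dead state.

start=s0; accept=s5,s6; s0-a->s1; s0-b->s2; s1-a->s3; s1-b->s4; s2-a->s5; s2-b->s6; s3-a->s3; s3-b->s4; s4-a->s5; s4-b->s6; s5-a->s3; s5-b->s4; s6-a->s5; s6-b->s6

A DFA must remember the last 2 symbols (since which symbol is second-to-last isn't known until the input ends). Use one state per possible window of the last ≤2 symbols; accept from those whose window starts with `b`.
7 states suffice.
        a   b  
>  s0   s1  s2 
   s1   s3  s4 
   s2   s5  s6 
   s3   s3  s4 
   s4   s5  s6 
 * s5   s3  s4 
 * s6   s5  s6 
(> = start, * = accepting)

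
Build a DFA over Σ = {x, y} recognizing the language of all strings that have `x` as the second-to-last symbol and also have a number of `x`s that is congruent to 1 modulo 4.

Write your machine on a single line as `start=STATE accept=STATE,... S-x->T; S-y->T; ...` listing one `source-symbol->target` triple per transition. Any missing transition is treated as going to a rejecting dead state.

Build one automaton per condition and run them in lockstep. The first has 7 states tracking the last 2 symbols read; the second has 4 states tracking the count of `x`s modulo 4. A product state is a pair (one from each), accepting exactly when both do.
With 19 states:
          x    y  
>  q0     q1   q2 
   q1     q3   q4 
   q2     q5   q6 
   q3     q7   q8 
 * q4     q9  q10 
   q5     q3   q4 
   q6     q5   q6 
   q7    q11  q12 
   q8    q13  q14 
   q9     q7   q8 
   q10    q9  q10 
   q11   q15  q16 
   q12   q17  q18 
   q13   q11  q12 
   q14   q13  q14 
 * q15    q3   q4 
   q16    q5   q6 
   q17   q15  q16 
   q18   q17  q18 
(> = start, * = accepting)

start=q0; accept=q4,q15; q0-x->q1; q0-y->q2; q1-x->q3; q1-y->q4; q2-x->q5; q2-y->q6; q3-x->q7; q3-y->q8; q4-x->q9; q4-y->q10; q5-x->q3; q5-y->q4; q6-x->q5; q6-y->q6; q7-x->q11; q7-y->q12; q8-x->q13; q8-y->q14; q9-x->q7; q9-y->q8; q10-x->q9; q10-y->q10; q11-x->q15; q11-y->q16; q12-x->q17; q12-y->q18; q13-x->q11; q13-y->q12; q14-x->q13; q14-y->q14; q15-x->q3; q15-y->q4; q16-x->q5; q16-y->q6; q17-x->q15; q17-y->q16; q18-x->q17; q18-y->q18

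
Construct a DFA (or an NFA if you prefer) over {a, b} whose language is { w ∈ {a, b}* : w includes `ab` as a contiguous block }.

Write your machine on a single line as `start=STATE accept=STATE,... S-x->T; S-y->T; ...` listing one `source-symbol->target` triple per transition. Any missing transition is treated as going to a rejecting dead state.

start=S0; accept=S2; S0-a->S1; S0-b->S0; S1-a->S1; S1-b->S2; S2-a->S2; S2-b->S2

Track how much of `ab` has been matched so far: state S0 is no progress, S2 is the absorbing accept state reached once `ab` has occurred. Intermediate states record partial matches; on a mismatch, fall back to the longest reusable overlap.
3 states suffice.
        a   b  
>  S0   S1  S0 
   S1   S1  S2 
 * S2   S2  S2 
(> = start, * = accepting)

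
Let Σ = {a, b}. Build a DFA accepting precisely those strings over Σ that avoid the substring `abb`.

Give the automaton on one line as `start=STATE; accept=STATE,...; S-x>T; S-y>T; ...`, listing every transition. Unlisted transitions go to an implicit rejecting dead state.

start=s0; accept=s0,s1,s2; s0-a>s1; s0-b>s0; s1-a>s1; s1-b>s2; s2-a>s1; s2-b>s3; s3-a>s3; s3-b>s3

Track partial matches of the forbidden pattern `abb`. State s3 is a dead state reached once `abb` has occurred; every other state accepts. s0 means no part of `abb` is currently matched.
With 4 states:
        a   b  
>* s0   s1  s0 
 * s1   s1  s2 
 * s2   s1  s3 
   s3   s3  s3 
(> = start, * = accepting)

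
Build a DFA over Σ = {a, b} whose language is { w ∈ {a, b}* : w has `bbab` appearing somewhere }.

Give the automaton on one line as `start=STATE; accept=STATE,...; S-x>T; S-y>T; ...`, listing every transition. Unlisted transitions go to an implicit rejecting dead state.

start=s0; accept=s4; s0-a>s0; s0-b>s1; s1-a>s0; s1-b>s2; s2-a>s3; s2-b>s2; s3-a>s0; s3-b>s4; s4-a>s4; s4-b>s4

Track how much of `bbab` has been matched so far: state s0 is no progress, s4 is the absorbing accept state reached once `bbab` has occurred. Intermediate states record partial matches; on a mismatch, fall back to the longest reusable overlap.
A 5-state machine:
        a   b  
>  s0   s0  s1 
   s1   s0  s2 
   s2   s3  s2 
   s3   s0  s4 
 * s4   s4  s4 
(> = start, * = accepting)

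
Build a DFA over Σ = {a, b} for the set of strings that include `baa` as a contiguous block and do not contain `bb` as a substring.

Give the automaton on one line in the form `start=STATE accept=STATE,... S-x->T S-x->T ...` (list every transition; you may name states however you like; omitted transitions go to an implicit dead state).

Handle the two conditions separately and then intersect. One (4 states) tracks whether and how much of `baa` has been seen; the other (3 states) tracks partial matches of the forbidden pattern `bb`. Each combined state is a pair, one component from each; accept when both components accept.
With 8 states:
        a   b  
>  S0   S0  S1 
   S1   S2  S3 
   S2   S4  S1 
   S3   S5  S3 
 * S4   S4  S6 
   S5   S7  S3 
 * S6   S4  S7 
   S7   S7  S7 
(> = start, * = accepting)

start=S0 accept=S4,S6 S0-a->S0 S0-b->S1 S1-a->S2 S1-b->S3 S2-a->S4 S2-b->S1 S3-a->S5 S3-b->S3 S4-a->S4 S4-b->S6 S5-a->S7 S5-b->S3 S6-a->S4 S6-b->S7 S7-a->S7 S7-b->S7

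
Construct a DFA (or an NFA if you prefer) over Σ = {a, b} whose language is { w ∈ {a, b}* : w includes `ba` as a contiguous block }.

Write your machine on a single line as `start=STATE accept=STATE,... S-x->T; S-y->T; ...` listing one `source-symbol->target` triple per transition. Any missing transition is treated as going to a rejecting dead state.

start=q0; accept=q2; q0-a->q0; q0-b->q1; q1-a->q2; q1-b->q1; q2-a->q2; q2-b->q2

Track how much of `ba` has been matched so far: state q0 is no progress, q2 is the absorbing accept state reached once `ba` has occurred. Intermediate states record partial matches; on a mismatch, fall back to the longest reusable overlap.
        a   b  
>  q0   q0  q1 
   q1   q2  q1 
 * q2   q2  q2 
(> = start, * = accepting)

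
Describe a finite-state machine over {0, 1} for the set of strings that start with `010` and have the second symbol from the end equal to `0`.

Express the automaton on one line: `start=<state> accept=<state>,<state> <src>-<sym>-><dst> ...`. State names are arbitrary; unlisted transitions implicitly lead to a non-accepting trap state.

start=q0 accept=q5,q6 q0-0->q1 q0-1->q2 q1-0->q2 q1-1->q3 q2-0->q2 q2-1->q2 q3-0->q4 q3-1->q2 q4-0->q5 q4-1->q6 q5-0->q5 q5-1->q6 q6-0->q4 q6-1->q7 q7-0->q4 q7-1->q7

Run two small machines in parallel and take their product. One (5 states) tracks whether the input so far still matches the prefix `010`; the other (7 states) tracks the last 2 symbols read. Each combined state is a pair, one component from each; accept when both components accept. Equivalent product states are then merged.
With 8 states:
        0   1  
>  q0   q1  q2 
   q1   q2  q3 
   q2   q2  q2 
   q3   q4  q2 
   q4   q5  q6 
 * q5   q5  q6 
 * q6   q4  q7 
   q7   q4  q7 
(> = start, * = accepting)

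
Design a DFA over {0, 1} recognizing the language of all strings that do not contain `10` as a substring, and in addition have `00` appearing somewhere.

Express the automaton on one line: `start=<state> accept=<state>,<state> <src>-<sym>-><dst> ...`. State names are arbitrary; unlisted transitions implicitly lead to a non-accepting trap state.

Build one automaton per condition and run them in lockstep. The first has 3 states tracking partial matches of the forbidden pattern `10`; the second has 3 states tracking whether and how much of `00` has been seen. A product state is a pair (one from each), accepting exactly when both do.
An 8-state machine:
        0   1  
>  s0   s1  s2 
   s1   s3  s2 
   s2   s4  s2 
 * s3   s3  s5 
   s4   s6  s7 
 * s5   s6  s5 
   s6   s6  s6 
   s7   s4  s7 
(> = start, * = accepting)

start=s0 accept=s3,s5 s0-0->s1 s0-1->s2 s1-0->s3 s1-1->s2 s2-0->s4 s2-1->s2 s3-0->s3 s3-1->s5 s4-0->s6 s4-1->s7 s5-0->s6 s5-1->s5 s6-0->s6 s6-1->s6 s7-0->s4 s7-1->s7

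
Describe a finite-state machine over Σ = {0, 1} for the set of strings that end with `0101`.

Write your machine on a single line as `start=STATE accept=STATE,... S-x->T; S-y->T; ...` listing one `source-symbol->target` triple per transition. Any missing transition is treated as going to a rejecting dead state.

start=S0; accept=S4; S0-0->S1; S0-1->S0; S1-0->S1; S1-1->S2; S2-0->S3; S2-1->S0; S3-0->S1; S3-1->S4; S4-0->S3; S4-1->S0

Remember how much of `0101` the current input suffix matches. State S0 means no match yet; S1 means the last symbol is `0`; S2 means the last 2 symbols are `01`; S3 means the last 3 symbols are `010`; S4 means the last 4 symbols are `0101`. Only S4 accepts. On a mismatch, fall back to the longest proper suffix that is still a prefix of `0101`.
A 5-state machine:
        0   1  
>  S0   S1  S0 
   S1   S1  S2 
   S2   S3  S0 
   S3   S1  S4 
 * S4   S3  S0 
(> = start, * = accepting)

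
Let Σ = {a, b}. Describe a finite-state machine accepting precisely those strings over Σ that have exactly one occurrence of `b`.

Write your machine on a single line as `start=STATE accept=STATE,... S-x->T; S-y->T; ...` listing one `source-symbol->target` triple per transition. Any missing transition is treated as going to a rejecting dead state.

Only the number of `b`s matters, and only up to 2. Make a chain s0 → s1 → s2 advanced by each `b` (with s2 absorbing); every other symbol self-loops. The accepting set is {s1}.
A 3-state machine:
        a   b  
>  s0   s0  s1 
 * s1   s1  s2 
   s2   s2  s2 
(> = start, * = accepting)

start=s0; accept=s1; s0-a->s0; s0-b->s1; s1-a->s1; s1-b->s2; s2-a->s2; s2-b->s2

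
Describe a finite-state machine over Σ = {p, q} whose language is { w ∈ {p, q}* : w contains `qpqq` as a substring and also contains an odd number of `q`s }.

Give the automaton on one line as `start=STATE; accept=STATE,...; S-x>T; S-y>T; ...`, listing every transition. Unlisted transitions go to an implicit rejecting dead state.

start=S0; accept=S7; S0-p>S0; S0-q>S1; S1-p>S2; S1-q>S3; S2-p>S4; S2-q>S5; S3-p>S6; S3-q>S1; S4-p>S4; S4-q>S3; S5-p>S6; S5-q>S7; S6-p>S0; S6-q>S8; S7-p>S7; S7-q>S9; S8-p>S2; S8-q>S9; S9-p>S9; S9-q>S7

Handle the two conditions separately and then intersect. One (5 states) tracks whether and how much of `qpqq` has been seen; the other (2 states) tracks the count of `q`s modulo 2. Each combined state is a pair, one component from each; accept when both components accept.
10 states suffice.
        p   q  
>  S0   S0  S1 
   S1   S2  S3 
   S2   S4  S5 
   S3   S6  S1 
   S4   S4  S3 
   S5   S6  S7 
   S6   S0  S8 
 * S7   S7  S9 
   S8   S2  S9 
   S9   S9  S7 
(> = start, * = accepting)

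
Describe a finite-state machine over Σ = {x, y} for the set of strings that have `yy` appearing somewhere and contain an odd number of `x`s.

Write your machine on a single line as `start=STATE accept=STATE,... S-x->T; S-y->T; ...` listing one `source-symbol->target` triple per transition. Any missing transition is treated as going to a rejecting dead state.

start=A; accept=F; A-x->B; A-y->C; B-x->A; B-y->D; C-x->B; C-y->E; D-x->A; D-y->F; E-x->F; E-y->E; F-x->E; F-y->F

Run two small machines in parallel and take their product. One (3 states) tracks whether and how much of `yy` has been seen; the other (2 states) tracks the count of `x`s modulo 2. Each combined state is a pair, one component from each; accept when both components accept.
6 states suffice.
       x  y 
>  A   B  C 
   B   A  D 
   C   B  E 
   D   A  F 
   E   F  E 
 * F   E  F 
(> = start, * = accepting)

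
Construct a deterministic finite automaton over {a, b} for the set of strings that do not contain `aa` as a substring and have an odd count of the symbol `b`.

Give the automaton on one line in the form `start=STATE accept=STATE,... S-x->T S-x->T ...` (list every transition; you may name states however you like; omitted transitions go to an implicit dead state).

Run two small machines in parallel and take their product. One (3 states) tracks partial matches of the forbidden pattern `aa`; the other (2 states) tracks the count of `b`s modulo 2. Each combined state is a pair, one component from each; accept when both components accept. After merging equivalent states the machine shrinks.
        a   b  
>  S0   S1  S2 
   S1   S3  S2 
 * S2   S4  S0 
   S3   S3  S3 
 * S4   S3  S0 
(> = start, * = accepting)

start=S0 accept=S2,S4 S0-a->S1 S0-b->S2 S1-a->S3 S1-b->S2 S2-a->S4 S2-b->S0 S3-a->S3 S3-b->S3 S4-a->S3 S4-b->S0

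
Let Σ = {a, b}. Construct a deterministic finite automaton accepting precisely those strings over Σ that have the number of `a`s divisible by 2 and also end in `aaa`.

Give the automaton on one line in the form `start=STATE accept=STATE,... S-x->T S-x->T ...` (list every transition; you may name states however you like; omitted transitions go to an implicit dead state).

Build one automaton per condition and run them in lockstep. The first has 2 states tracking the count of `a`s modulo 2; the second has 4 states tracking how much of the suffix `aaa` has currently been matched. A product state is a pair (one from each), accepting exactly when both do.
An 8-state machine:
        a   b  
>  q0   q1  q0 
   q1   q2  q3 
   q2   q4  q0 
   q3   q5  q3 
   q4   q6  q3 
   q5   q7  q0 
 * q6   q4  q0 
   q7   q6  q3 
(> = start, * = accepting)

start=q0 accept=q6 q0-a->q1 q0-b->q0 q1-a->q2 q1-b->q3 q2-a->q4 q2-b->q0 q3-a->q5 q3-b->q3 q4-a->q6 q4-b->q3 q5-a->q7 q5-b->q0 q6-a->q4 q6-b->q0 q7-a->q6 q7-b->q3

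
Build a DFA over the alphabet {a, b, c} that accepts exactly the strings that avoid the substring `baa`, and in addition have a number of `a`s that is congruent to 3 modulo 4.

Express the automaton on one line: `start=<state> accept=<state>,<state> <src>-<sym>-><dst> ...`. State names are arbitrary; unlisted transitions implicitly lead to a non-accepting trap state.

Run two small machines in parallel and take their product. The first has 4 states tracking partial matches of the forbidden pattern `baa`; the second has 4 states tracking the count of `a`s modulo 4. A product state is a pair (one from each), accepting exactly when both do.
16 states suffice.
          a    b    c  
>  s0     s1   s2   s0 
   s1     s3   s4   s1 
   s2     s5   s2   s0 
   s3     s6   s7   s3 
   s4     s8   s4   s1 
   s5     s9   s4   s1 
 * s6     s0  s10   s6 
   s7    s11   s7   s3 
   s8    s12   s7   s3 
   s9    s12   s9   s9 
 * s10   s13  s10   s6 
 * s11   s14  s10   s6 
   s12   s14  s12  s12 
   s13   s15   s2   s0 
   s14   s15  s14  s14 
   s15    s9  s15  s15 
(> = start, * = accepting)

start=s0 accept=s6,s10,s11 s0-a->s1 s0-b->s2 s0-c->s0 s1-a->s3 s1-b->s4 s1-c->s1 s2-a->s5 s2-b->s2 s2-c->s0 s3-a->s6 s3-b->s7 s3-c->s3 s4-a->s8 s4-b->s4 s4-c->s1 s5-a->s9 s5-b->s4 s5-c->s1 s6-a->s0 s6-b->s10 s6-c->s6 s7-a->s11 s7-b->s7 s7-c->s3 s8-a->s12 s8-b->s7 s8-c->s3 s9-a->s12 s9-b->s9 s9-c->s9 s10-a->s13 s10-b->s10 s10-c->s6 s11-a->s14 s11-b->s10 s11-c->s6 s12-a->s14 s12-b->s12 s12-c->s12 s13-a->s15 s13-b->s2 s13-c->s0 s14-a->s15 s14-b->s14 s14-c->s14 s15-a->s9 s15-b->s15 s15-c->s15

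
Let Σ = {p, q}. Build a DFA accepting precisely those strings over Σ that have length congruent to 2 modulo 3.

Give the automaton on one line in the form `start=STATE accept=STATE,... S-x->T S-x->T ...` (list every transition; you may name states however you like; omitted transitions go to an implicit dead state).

start=S0 accept=S2 S0-p->S1 S0-q->S1 S1-p->S2 S1-q->S2 S2-p->S0 S2-q->S0

Count input length modulo 3: every symbol advances one step around the cycle S0 → S1 → S2 → S0. Accept at S2.
        p   q  
>  S0   S1  S1 
   S1   S2  S2 
 * S2   S0  S0 
(> = start, * = accepting)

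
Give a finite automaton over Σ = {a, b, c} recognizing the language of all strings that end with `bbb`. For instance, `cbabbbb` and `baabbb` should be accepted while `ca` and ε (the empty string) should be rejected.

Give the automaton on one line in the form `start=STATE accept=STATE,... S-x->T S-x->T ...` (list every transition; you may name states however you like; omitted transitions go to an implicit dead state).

Let each state record the length of the longest suffix of the input read so far that is also a prefix of `bbb`. q1 means the last symbol is `b`; q2 means the last 2 symbols are `bb`; q3 means the last 3 symbols are `bbb`. Accept only at q3, where the string currently ends in `bbb`.
        a   b   c  
>  q0   q0  q1  q0 
   q1   q0  q2  q0 
   q2   q0  q3  q0 
 * q3   q0  q3  q0 
(> = start, * = accepting)

start=q0 accept=q3 q0-a->q0 q0-b->q1 q0-c->q0 q1-a->q0 q1-b->q2 q1-c->q0 q2-a->q0 q2-b->q3 q2-c->q0 q3-a->q0 q3-b->q3 q3-c->q0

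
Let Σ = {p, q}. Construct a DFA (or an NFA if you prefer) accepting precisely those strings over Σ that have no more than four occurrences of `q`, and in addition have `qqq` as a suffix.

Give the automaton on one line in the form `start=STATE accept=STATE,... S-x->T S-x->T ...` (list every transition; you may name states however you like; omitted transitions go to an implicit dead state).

Run two small machines in parallel and take their product. One (6 states) tracks the count of `q`s, saturating at 5; the other (4 states) tracks how much of the suffix `qqq` has currently been matched. Each combined state is a pair, one component from each; accept when both components accept. After merging equivalent states the machine shrinks.
A 9-state machine:
        p   q  
>  S0   S0  S1 
   S1   S2  S3 
   S2   S2  S4 
   S3   S5  S6 
   S4   S5  S7 
   S5   S5  S5 
 * S6   S5  S8 
   S7   S5  S8 
 * S8   S5  S5 
(> = start, * = accepting)

start=S0 accept=S6,S8 S0-p->S0 S0-q->S1 S1-p->S2 S1-q->S3 S2-p->S2 S2-q->S4 S3-p->S5 S3-q->S6 S4-p->S5 S4-q->S7 S5-p->S5 S5-q->S5 S6-p->S5 S6-q->S8 S7-p->S5 S7-q->S8 S8-p->S5 S8-q->S5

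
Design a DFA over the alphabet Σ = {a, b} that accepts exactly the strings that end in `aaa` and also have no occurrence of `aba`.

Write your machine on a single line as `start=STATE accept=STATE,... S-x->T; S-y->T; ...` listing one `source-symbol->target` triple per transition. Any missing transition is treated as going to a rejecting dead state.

Build one automaton per condition and run them in lockstep. The first has 4 states tracking how much of the suffix `aaa` has currently been matched; the second has 4 states tracking partial matches of the forbidden pattern `aba`. A product state is a pair (one from each), accepting exactly when both do. Minimizing collapses redundant product states.
With 6 states:
        a   b  
>  s0   s1  s0 
   s1   s2  s3 
   s2   s4  s3 
   s3   s5  s0 
 * s4   s4  s3 
   s5   s5  s5 
(> = start, * = accepting)

start=s0; accept=s4; s0-a->s1; s0-b->s0; s1-a->s2; s1-b->s3; s2-a->s4; s2-b->s3; s3-a->s5; s3-b->s0; s4-a->s4; s4-b->s3; s5-a->s5; s5-b->s5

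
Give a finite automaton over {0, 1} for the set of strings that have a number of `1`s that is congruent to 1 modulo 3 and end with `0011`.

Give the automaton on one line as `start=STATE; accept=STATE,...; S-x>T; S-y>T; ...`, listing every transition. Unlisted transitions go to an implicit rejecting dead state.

start=s0; accept=s14; s0-0>s1; s0-1>s2; s1-0>s3; s1-1>s2; s2-0>s4; s2-1>s5; s3-0>s3; s3-1>s6; s4-0>s7; s4-1>s5; s5-0>s8; s5-1>s0; s6-0>s4; s6-1>s9; s7-0>s7; s7-1>s10; s8-0>s11; s8-1>s0; s9-0>s8; s9-1>s0; s10-0>s8; s10-1>s12; s11-0>s11; s11-1>s13; s12-0>s1; s12-1>s2; s13-0>s1; s13-1>s14; s14-0>s4; s14-1>s5

Run two small machines in parallel and take their product. One (3 states) tracks the count of `1`s modulo 3; the other (5 states) tracks how much of the suffix `0011` has currently been matched. Each combined state is a pair, one component from each; accept when both components accept.
15 states suffice.
          0    1  
>  s0     s1   s2 
   s1     s3   s2 
   s2     s4   s5 
   s3     s3   s6 
   s4     s7   s5 
   s5     s8   s0 
   s6     s4   s9 
   s7     s7  s10 
   s8    s11   s0 
   s9     s8   s0 
   s10    s8  s12 
   s11   s11  s13 
   s12    s1   s2 
   s13    s1  s14 
 * s14    s4   s5 
(> = start, * = accepting)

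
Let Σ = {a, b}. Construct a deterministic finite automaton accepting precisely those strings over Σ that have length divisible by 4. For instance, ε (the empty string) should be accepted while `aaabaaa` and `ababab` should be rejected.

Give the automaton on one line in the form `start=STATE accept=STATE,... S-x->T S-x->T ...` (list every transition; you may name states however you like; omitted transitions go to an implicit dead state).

start=S0 accept=S0 S0-a->S1 S0-b->S1 S1-a->S2 S1-b->S2 S2-a->S3 S2-b->S3 S3-a->S0 S3-b->S0

Only the length mod 4 matters, so use a 4-cycle: from any state, every input symbol moves to the next state, wrapping S3 back to S0. Mark S0 accepting.
With 4 states:
        a   b  
>* S0   S1  S1 
   S1   S2  S2 
   S2   S3  S3 
   S3   S0  S0 
(> = start, * = accepting)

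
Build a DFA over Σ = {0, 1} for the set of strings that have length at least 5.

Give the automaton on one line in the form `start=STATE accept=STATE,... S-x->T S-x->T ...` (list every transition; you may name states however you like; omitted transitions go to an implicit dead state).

start=A accept=F,G A-0->B A-1->B B-0->C B-1->C C-0->D C-1->D D-0->E D-1->E E-0->F E-1->F F-0->G F-1->G G-0->G G-1->G

Count input length up to 6: every symbol moves from A toward G, which means 'more than 5' and absorbs. Accept from {F, G}.
7 states suffice.
       0  1 
>  A   B  B 
   B   C  C 
   C   D  D 
   D   E  E 
   E   F  F 
 * F   G  G 
 * G   G  G 
(> = start, * = accepting)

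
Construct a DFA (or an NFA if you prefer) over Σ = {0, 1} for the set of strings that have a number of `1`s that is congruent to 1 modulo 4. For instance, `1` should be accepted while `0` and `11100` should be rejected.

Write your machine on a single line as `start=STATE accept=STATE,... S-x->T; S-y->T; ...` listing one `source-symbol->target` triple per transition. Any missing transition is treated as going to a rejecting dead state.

start=A; accept=B; A-0->A; A-1->B; B-0->B; B-1->C; C-0->C; C-1->D; D-0->D; D-1->A

Keep the running count of `1`s modulo 4: each `1` advances along the cycle A → B → C → D → A while other symbols loop. Accept at B.
With 4 states:
       0  1 
>  A   A  B 
 * B   B  C 
   C   C  D 
   D   D  A 
(> = start, * = accepting)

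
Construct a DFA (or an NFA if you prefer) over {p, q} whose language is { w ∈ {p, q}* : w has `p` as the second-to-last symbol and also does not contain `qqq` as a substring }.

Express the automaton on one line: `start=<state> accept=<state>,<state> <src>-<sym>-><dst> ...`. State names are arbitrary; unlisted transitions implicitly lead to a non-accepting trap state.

start=s0 accept=s3,s4 s0-p->s1 s0-q->s2 s1-p->s3 s1-q->s4 s2-p->s1 s2-q->s5 s3-p->s3 s3-q->s4 s4-p->s1 s4-q->s5 s5-p->s1 s5-q->s6 s6-p->s6 s6-q->s6

Build one automaton per condition and run them in lockstep. The first has 7 states tracking the last 2 symbols read; the second has 4 states tracking partial matches of the forbidden pattern `qqq`. A product state is a pair (one from each), accepting exactly when both do. After merging equivalent states the machine shrinks.
A 7-state machine:
        p   q  
>  s0   s1  s2 
   s1   s3  s4 
   s2   s1  s5 
 * s3   s3  s4 
 * s4   s1  s5 
   s5   s1  s6 
   s6   s6  s6 
(> = start, * = accepting)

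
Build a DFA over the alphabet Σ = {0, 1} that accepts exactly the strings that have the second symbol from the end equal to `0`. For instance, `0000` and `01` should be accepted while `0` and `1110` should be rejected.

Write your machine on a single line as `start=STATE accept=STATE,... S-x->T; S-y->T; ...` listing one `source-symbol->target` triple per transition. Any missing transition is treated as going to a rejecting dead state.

start=q0; accept=q3,q4; q0-0->q1; q0-1->q2; q1-0->q3; q1-1->q4; q2-0->q5; q2-1->q6; q3-0->q3; q3-1->q4; q4-0->q5; q4-1->q6; q5-0->q3; q5-1->q4; q6-0->q5; q6-1->q6

A DFA must remember the last 2 symbols (since which symbol is second-to-last isn't known until the input ends). Use one state per possible window of the last ≤2 symbols; accept from those whose window starts with `0`.
With 7 states:
        0   1  
>  q0   q1  q2 
   q1   q3  q4 
   q2   q5  q6 
 * q3   q3  q4 
 * q4   q5  q6 
   q5   q3  q4 
   q6   q5  q6 
(> = start, * = accepting)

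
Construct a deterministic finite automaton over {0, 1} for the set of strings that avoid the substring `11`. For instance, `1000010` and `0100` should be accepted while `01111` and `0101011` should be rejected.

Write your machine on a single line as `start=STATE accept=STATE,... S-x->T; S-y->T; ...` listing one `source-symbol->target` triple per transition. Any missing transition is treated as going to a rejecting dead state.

start=q0; accept=q0,q1; q0-0->q0; q0-1->q1; q1-0->q0; q1-1->q2; q2-0->q2; q2-1->q2

This is the complement of 'contains `11`'. Use the same substring-matching states — q0 through q2 holding how much of `11` has just been matched — but flip the accepting set: everything except the trap q2 accepts.
With 3 states:
        0   1  
>* q0   q0  q1 
 * q1   q0  q2 
   q2   q2  q2 
(> = start, * = accepting)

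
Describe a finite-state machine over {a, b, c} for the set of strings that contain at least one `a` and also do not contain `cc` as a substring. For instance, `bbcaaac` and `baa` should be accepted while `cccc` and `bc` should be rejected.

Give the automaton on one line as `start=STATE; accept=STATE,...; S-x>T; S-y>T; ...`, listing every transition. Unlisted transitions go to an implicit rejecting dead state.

start=S0; accept=S1,S3,S4,S6; S0-a>S1; S0-b>S0; S0-c>S2; S1-a>S3; S1-b>S1; S1-c>S4; S2-a>S1; S2-b>S0; S2-c>S5; S3-a>S3; S3-b>S3; S3-c>S6; S4-a>S3; S4-b>S1; S4-c>S7; S5-a>S7; S5-b>S5; S5-c>S5; S6-a>S3; S6-b>S3; S6-c>S8; S7-a>S8; S7-b>S7; S7-c>S7; S8-a>S8; S8-b>S8; S8-c>S8

Run two small machines in parallel and take their product. The first has 3 states tracking the count of `a`s, saturating at 2; the second has 3 states tracking partial matches of the forbidden pattern `cc`. A product state is a pair (one from each), accepting exactly when both do.
A 9-state machine:
        a   b   c  
>  S0   S1  S0  S2 
 * S1   S3  S1  S4 
   S2   S1  S0  S5 
 * S3   S3  S3  S6 
 * S4   S3  S1  S7 
   S5   S7  S5  S5 
 * S6   S3  S3  S8 
   S7   S8  S7  S7 
   S8   S8  S8  S8 
(> = start, * = accepting)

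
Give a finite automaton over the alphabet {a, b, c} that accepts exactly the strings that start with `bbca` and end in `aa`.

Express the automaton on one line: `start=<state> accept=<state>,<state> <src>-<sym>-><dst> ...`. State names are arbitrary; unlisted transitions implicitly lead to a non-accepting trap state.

Handle the two conditions separately and then intersect. One (6 states) tracks whether the input so far still matches the prefix `bbca`; the other (3 states) tracks how much of the suffix `aa` has currently been matched. Each combined state is a pair, one component from each; accept when both components accept.
A 10-state machine:
        a   b   c  
>  s0   s1  s2  s3 
   s1   s4  s3  s3 
   s2   s1  s5  s3 
   s3   s1  s3  s3 
   s4   s4  s3  s3 
   s5   s1  s3  s6 
   s6   s7  s3  s3 
   s7   s8  s9  s9 
 * s8   s8  s9  s9 
   s9   s7  s9  s9 
(> = start, * = accepting)

start=s0 accept=s8 s0-a->s1 s0-b->s2 s0-c->s3 s1-a->s4 s1-b->s3 s1-c->s3 s2-a->s1 s2-b->s5 s2-c->s3 s3-a->s1 s3-b->s3 s3-c->s3 s4-a->s4 s4-b->s3 s4-c->s3 s5-a->s1 s5-b->s3 s5-c->s6 s6-a->s7 s6-b->s3 s6-c->s3 s7-a->s8 s7-b->s9 s7-c->s9 s8-a->s8 s8-b->s9 s8-c->s9 s9-a->s7 s9-b->s9 s9-c->s9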